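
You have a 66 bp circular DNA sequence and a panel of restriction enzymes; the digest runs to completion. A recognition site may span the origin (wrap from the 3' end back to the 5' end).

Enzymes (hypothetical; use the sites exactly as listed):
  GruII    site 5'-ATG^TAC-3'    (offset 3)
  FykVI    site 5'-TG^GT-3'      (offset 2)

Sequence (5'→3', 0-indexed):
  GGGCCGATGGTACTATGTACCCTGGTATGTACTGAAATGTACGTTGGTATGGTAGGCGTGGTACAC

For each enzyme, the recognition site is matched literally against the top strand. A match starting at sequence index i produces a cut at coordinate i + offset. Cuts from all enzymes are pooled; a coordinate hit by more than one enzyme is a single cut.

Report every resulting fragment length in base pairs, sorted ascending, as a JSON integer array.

[5,5,7,7,8,9,10,15]

Site scan:
  GruII ATGTAC/3: at [14, 26, 36] ⇒ [17, 29, 39]
  FykVI TGGT/2: at [7, 22, 44, 49, 58] ⇒ [9, 24, 46, 51, 60]

All cut coordinates (distinct, sorted): [9, 17, 24, 29, 39, 46, 51, 60]

Fragment lengths:
  9→17: 8 bp
  17→24: 7 bp
  24→29: 5 bp
  29→39: 10 bp
  39→46: 7 bp
  46→51: 5 bp
  51→60: 9 bp
  60→9 (wrap): 66-60+9 = 15 bp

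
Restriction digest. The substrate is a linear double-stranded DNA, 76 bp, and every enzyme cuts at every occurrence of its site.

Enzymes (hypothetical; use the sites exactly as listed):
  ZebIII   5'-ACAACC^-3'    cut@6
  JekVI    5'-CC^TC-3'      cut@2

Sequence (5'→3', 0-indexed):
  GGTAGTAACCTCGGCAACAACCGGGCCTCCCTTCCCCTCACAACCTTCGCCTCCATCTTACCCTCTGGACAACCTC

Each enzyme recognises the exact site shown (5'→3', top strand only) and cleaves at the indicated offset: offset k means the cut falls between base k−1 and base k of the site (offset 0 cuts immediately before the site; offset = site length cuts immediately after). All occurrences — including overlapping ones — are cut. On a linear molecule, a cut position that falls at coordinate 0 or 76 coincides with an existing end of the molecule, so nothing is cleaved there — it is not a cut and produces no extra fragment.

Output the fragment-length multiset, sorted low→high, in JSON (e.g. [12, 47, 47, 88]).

Site scan:
  ZebIII (ACAACC, off=6): starts [16, 39, 68] → cuts [22, 45, 74]
  JekVI (CCTC, off=2): starts [8, 25, 35, 49, 61, 72] → cuts [10, 27, 37, 51, 63, 74]

All cut coordinates (distinct, sorted): [10, 22, 27, 37, 45, 51, 63, 74]

Fragments:
  [0,10): 10 bp
  [10,22): 12 bp
  [22,27): 5 bp
  [27,37): 10 bp
  [37,45): 8 bp
  [45,51): 6 bp
  [51,63): 12 bp
  [63,74): 11 bp
  [74,76): 2 bp

[2,5,6,8,10,10,11,12,12]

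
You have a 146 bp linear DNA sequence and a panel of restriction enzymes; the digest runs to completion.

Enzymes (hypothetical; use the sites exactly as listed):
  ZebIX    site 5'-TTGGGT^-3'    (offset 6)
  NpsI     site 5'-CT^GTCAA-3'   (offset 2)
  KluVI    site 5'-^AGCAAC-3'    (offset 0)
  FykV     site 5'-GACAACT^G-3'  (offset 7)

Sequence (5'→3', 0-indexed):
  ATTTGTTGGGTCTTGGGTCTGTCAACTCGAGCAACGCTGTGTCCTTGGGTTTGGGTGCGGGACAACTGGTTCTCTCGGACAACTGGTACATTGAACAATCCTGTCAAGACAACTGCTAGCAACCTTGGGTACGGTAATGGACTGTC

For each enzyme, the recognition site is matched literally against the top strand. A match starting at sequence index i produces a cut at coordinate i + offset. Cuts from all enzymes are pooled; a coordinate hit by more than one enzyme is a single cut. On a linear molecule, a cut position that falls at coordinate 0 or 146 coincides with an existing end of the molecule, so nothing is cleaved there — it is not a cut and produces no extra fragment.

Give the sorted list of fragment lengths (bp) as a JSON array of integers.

Scan for sites:
  ZebIX TTGGGT/6: at [5, 12, 44, 50, 124] ⇒ [11, 18, 50, 56, 130]
  NpsI CTGTCAA/2: at [18, 100] ⇒ [20, 102]
  KluVI AGCAAC/0: at [29, 117] ⇒ [29, 117]
  FykV GACAACTG/7: at [60, 77, 107] ⇒ [67, 84, 114]

All cut coordinates (distinct, sorted): [11, 18, 20, 29, 50, 56, 67, 84, 102, 114, 117, 130]

Fragment lengths:
  [0,11): 11 bp
  [11,18): 7 bp
  [18,20): 2 bp
  [20,29): 9 bp
  [29,50): 21 bp
  [50,56): 6 bp
  [56,67): 11 bp
  [67,84): 17 bp
  [84,102): 18 bp
  [102,114): 12 bp
  [114,117): 3 bp
  [117,130): 13 bp
  [130,146): 16 bp

[2,3,6,7,9,11,11,12,13,16,17,18,21]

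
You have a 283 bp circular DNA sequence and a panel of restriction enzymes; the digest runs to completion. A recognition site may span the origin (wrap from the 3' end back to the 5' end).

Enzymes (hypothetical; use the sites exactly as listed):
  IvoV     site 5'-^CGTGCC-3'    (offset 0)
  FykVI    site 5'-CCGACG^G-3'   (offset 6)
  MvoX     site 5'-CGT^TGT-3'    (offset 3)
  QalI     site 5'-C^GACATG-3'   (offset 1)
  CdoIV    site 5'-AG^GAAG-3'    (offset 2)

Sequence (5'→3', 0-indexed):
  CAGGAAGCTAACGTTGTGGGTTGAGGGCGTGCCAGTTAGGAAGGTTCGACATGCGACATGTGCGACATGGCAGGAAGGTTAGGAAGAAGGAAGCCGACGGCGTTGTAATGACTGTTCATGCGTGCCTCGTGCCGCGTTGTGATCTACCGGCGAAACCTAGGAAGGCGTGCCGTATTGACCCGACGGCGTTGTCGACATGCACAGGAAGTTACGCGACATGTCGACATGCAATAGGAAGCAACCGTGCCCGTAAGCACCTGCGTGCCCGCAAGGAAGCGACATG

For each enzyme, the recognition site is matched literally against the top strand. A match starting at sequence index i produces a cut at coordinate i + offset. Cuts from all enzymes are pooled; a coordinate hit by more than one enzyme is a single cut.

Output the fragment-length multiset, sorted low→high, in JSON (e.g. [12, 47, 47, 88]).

[4,4,4,5,5,7,7,7,8,8,8,9,9,9,10,10,10,10,11,11,12,12,12,13,17,18,20,23]

Per-enzyme occurrences:
  IvoV CGTGCC/0: at [27, 120, 127, 165, 242, 260] ⇒ [27, 120, 127, 165, 242, 260]
  FykVI CCGACGG/6: at [93, 179] ⇒ [99, 185]
  MvoX CGTTGT/3: at [11, 100, 134, 186] ⇒ [14, 103, 137, 189]
  QalI CGACATG/1: at [46, 53, 62, 192, 213, 221, 276] ⇒ [47, 54, 63, 193, 214, 222, 277]
  CdoIV AGGAAG/2: at [1, 37, 71, 80, 87, 158, 202, 232, 270] ⇒ [3, 39, 73, 82, 89, 160, 204, 234, 272]

All cut coordinates (distinct, sorted): [3, 14, 27, 39, 47, 54, 63, 73, 82, 89, 99, 103, 120, 127, 137, 160, 165, 185, 189, 193, 204, 214, 222, 234, 242, 260, 272, 277]

Fragments:
  3→14: 11 bp
  14→27: 13 bp
  27→39: 12 bp
  39→47: 8 bp
  47→54: 7 bp
  54→63: 9 bp
  63→73: 10 bp
  73→82: 9 bp
  82→89: 7 bp
  89→99: 10 bp
  99→103: 4 bp
  103→120: 17 bp
  120→127: 7 bp
  127→137: 10 bp
  137→160: 23 bp
  160→165: 5 bp
  165→185: 20 bp
  185→189: 4 bp
  189→193: 4 bp
  193→204: 11 bp
  204→214: 10 bp
  214→222: 8 bp
  222→234: 12 bp
  234→242: 8 bp
  242→260: 18 bp
  260→272: 12 bp
  272→277: 5 bp
  277→3 (wrap): 283-277+3 = 9 bp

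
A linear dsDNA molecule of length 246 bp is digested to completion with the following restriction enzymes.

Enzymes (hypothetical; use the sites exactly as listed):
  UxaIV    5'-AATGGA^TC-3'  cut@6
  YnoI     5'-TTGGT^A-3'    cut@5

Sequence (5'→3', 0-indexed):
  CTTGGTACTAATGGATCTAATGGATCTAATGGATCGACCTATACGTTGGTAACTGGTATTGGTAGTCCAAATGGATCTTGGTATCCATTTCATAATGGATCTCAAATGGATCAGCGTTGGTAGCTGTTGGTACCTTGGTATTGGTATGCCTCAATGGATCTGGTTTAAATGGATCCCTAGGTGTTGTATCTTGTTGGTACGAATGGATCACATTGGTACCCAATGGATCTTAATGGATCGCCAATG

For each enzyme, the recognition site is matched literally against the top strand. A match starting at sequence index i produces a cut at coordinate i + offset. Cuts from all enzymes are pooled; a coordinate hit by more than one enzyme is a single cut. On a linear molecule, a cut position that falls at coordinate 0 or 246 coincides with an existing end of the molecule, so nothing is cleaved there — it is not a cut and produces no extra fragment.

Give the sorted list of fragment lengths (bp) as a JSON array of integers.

Per-enzyme occurrences:
  UxaIV (AATGGATC, off=6): starts [9, 18, 27, 69, 93, 104, 152, 167, 201, 221, 231] → cuts [15, 24, 33, 75, 99, 110, 158, 173, 207, 227, 237]
  YnoI (TTGGTA, off=5): starts [1, 45, 58, 77, 116, 126, 134, 140, 193, 212] → cuts [6, 50, 63, 82, 121, 131, 139, 145, 198, 217]

Pooled cuts: [6, 15, 24, 33, 50, 63, 75, 82, 99, 110, 121, 131, 139, 145, 158, 173, 198, 207, 217, 227, 237]

Fragment lengths:
  [0,6): 6 bp
  [6,15): 9 bp
  [15,24): 9 bp
  [24,33): 9 bp
  [33,50): 17 bp
  [50,63): 13 bp
  [63,75): 12 bp
  [75,82): 7 bp
  [82,99): 17 bp
  [99,110): 11 bp
  [110,121): 11 bp
  [121,131): 10 bp
  [131,139): 8 bp
  [139,145): 6 bp
  [145,158): 13 bp
  [158,173): 15 bp
  [173,198): 25 bp
  [198,207): 9 bp
  [207,217): 10 bp
  [217,227): 10 bp
  [227,237): 10 bp
  [237,246): 9 bp

[6,6,7,8,9,9,9,9,9,10,10,10,10,11,11,12,13,13,15,17,17,25]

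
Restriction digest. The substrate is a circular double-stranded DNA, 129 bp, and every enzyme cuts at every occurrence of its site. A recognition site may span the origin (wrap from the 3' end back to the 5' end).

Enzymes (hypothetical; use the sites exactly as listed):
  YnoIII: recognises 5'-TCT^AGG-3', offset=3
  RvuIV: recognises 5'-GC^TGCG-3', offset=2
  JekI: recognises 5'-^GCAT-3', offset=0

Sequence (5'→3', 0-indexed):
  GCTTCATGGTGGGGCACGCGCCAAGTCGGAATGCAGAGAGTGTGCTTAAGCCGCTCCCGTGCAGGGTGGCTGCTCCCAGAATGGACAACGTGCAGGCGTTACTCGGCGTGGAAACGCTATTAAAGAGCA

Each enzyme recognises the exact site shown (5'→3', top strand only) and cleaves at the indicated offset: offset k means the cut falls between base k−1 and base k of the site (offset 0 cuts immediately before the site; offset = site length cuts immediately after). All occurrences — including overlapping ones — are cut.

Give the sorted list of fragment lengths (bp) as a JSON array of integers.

[129]

Site scan:
  YnoIII (TCTAGG, off=3): no sites
  RvuIV (GCTGCG, off=2): no sites
  JekI (GCAT, off=0): no sites

All cut coordinates (distinct, sorted): ∅

Fragment lengths:
  no cuts → one circular fragment of 129 bp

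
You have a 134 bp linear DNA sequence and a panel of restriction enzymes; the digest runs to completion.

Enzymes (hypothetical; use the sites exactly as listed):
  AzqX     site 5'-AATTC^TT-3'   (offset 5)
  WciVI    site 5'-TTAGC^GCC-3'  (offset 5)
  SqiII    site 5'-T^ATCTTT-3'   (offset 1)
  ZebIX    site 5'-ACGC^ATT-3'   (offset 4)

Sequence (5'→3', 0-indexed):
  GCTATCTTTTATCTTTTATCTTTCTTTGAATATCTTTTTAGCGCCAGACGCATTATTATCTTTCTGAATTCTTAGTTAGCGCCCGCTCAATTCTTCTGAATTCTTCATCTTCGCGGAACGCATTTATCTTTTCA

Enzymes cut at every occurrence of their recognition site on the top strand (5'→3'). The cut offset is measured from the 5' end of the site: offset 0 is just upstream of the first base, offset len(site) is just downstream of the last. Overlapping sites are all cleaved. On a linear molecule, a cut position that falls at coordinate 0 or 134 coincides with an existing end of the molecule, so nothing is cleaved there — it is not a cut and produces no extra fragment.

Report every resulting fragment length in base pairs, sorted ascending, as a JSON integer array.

Per-enzyme occurrences:
  AzqX AATTCTT/5: at [66, 88, 98] ⇒ [71, 93, 103]
  WciVI TTAGCGCC/5: at [37, 75] ⇒ [42, 80]
  SqiII TATCTTT/1: at [2, 9, 16, 30, 56, 124] ⇒ [3, 10, 17, 31, 57, 125]
  ZebIX ACGCATT/4: at [47, 117] ⇒ [51, 121]

All cut coordinates (distinct, sorted): [3, 10, 17, 31, 42, 51, 57, 71, 80, 93, 103, 121, 125]

Fragment lengths:
  [0,3): 3 bp
  [3,10): 7 bp
  [10,17): 7 bp
  [17,31): 14 bp
  [31,42): 11 bp
  [42,51): 9 bp
  [51,57): 6 bp
  [57,71): 14 bp
  [71,80): 9 bp
  [80,93): 13 bp
  [93,103): 10 bp
  [103,121): 18 bp
  [121,125): 4 bp
  [125,134): 9 bp

[3,4,6,7,7,9,9,9,10,11,13,14,14,18]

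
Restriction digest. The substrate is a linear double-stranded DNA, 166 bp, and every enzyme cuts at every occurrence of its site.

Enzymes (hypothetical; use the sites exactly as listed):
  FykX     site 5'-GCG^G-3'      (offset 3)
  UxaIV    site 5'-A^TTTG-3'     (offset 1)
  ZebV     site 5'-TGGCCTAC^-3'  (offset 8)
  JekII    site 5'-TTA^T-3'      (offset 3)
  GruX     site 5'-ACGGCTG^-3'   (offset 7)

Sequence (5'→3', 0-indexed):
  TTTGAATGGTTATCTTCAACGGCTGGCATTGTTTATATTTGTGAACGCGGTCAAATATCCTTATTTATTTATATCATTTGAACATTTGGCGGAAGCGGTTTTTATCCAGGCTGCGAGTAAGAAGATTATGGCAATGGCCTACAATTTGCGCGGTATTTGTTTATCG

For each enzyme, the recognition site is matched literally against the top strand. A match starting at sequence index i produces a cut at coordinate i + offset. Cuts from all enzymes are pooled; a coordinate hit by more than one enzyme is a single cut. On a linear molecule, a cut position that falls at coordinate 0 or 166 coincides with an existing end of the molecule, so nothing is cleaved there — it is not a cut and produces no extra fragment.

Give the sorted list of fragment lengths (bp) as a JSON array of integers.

[2,2,3,3,4,4,5,6,7,7,8,8,8,10,12,12,13,14,14,24]

Per-enzyme occurrences:
  FykX GCGG/3: at [46, 88, 94, 149] ⇒ [49, 91, 97, 152]
  UxaIV ATTTG/1: at [36, 75, 83, 143, 154] ⇒ [37, 76, 84, 144, 155]
  ZebV TGGCCTAC/8: at [134] ⇒ [142]
  JekII TTAT/3: at [9, 32, 60, 64, 68, 101, 125, 160] ⇒ [12, 35, 63, 67, 71, 104, 128, 163]
  GruX ACGGCTG/7: at [18] ⇒ [25]

Pooled cuts: [12, 25, 35, 37, 49, 63, 67, 71, 76, 84, 91, 97, 104, 128, 142, 144, 152, 155, 163]

Fragments:
  [0,12): 12 bp
  [12,25): 13 bp
  [25,35): 10 bp
  [35,37): 2 bp
  [37,49): 12 bp
  [49,63): 14 bp
  [63,67): 4 bp
  [67,71): 4 bp
  [71,76): 5 bp
  [76,84): 8 bp
  [84,91): 7 bp
  [91,97): 6 bp
  [97,104): 7 bp
  [104,128): 24 bp
  [128,142): 14 bp
  [142,144): 2 bp
  [144,152): 8 bp
  [152,155): 3 bp
  [155,163): 8 bp
  [163,166): 3 bp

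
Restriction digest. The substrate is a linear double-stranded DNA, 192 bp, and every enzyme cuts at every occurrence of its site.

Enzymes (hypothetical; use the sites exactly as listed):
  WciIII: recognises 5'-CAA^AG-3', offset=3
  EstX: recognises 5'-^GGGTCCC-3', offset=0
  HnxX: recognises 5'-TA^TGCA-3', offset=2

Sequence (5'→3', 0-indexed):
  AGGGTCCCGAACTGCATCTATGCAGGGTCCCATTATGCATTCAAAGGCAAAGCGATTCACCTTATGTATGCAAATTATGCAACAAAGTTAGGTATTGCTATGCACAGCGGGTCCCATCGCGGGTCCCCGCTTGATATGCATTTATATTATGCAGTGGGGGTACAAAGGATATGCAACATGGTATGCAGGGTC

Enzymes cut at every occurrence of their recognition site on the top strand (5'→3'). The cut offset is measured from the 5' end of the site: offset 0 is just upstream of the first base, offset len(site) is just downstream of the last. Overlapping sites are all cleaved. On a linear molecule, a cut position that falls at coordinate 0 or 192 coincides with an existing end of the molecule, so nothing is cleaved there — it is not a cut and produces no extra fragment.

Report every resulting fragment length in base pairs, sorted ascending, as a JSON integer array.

Scan for sites:
  WciIII (CAAAG, off=3): starts [41, 47, 82, 162] → cuts [44, 50, 85, 165]
  EstX (GGGTCCC, off=0): starts [1, 24, 108, 120] → cuts [1, 24, 108, 120]
  HnxX (TATGCA, off=2): starts [18, 33, 66, 75, 98, 134, 147, 169, 181] → cuts [20, 35, 68, 77, 100, 136, 149, 171, 183]

All cut coordinates (distinct, sorted): [1, 20, 24, 35, 44, 50, 68, 77, 85, 100, 108, 120, 136, 149, 165, 171, 183]

Fragment lengths:
  [0,1): 1 bp
  [1,20): 19 bp
  [20,24): 4 bp
  [24,35): 11 bp
  [35,44): 9 bp
  [44,50): 6 bp
  [50,68): 18 bp
  [68,77): 9 bp
  [77,85): 8 bp
  [85,100): 15 bp
  [100,108): 8 bp
  [108,120): 12 bp
  [120,136): 16 bp
  [136,149): 13 bp
  [149,165): 16 bp
  [165,171): 6 bp
  [171,183): 12 bp
  [183,192): 9 bp

[1,4,6,6,8,8,9,9,9,11,12,12,13,15,16,16,18,19]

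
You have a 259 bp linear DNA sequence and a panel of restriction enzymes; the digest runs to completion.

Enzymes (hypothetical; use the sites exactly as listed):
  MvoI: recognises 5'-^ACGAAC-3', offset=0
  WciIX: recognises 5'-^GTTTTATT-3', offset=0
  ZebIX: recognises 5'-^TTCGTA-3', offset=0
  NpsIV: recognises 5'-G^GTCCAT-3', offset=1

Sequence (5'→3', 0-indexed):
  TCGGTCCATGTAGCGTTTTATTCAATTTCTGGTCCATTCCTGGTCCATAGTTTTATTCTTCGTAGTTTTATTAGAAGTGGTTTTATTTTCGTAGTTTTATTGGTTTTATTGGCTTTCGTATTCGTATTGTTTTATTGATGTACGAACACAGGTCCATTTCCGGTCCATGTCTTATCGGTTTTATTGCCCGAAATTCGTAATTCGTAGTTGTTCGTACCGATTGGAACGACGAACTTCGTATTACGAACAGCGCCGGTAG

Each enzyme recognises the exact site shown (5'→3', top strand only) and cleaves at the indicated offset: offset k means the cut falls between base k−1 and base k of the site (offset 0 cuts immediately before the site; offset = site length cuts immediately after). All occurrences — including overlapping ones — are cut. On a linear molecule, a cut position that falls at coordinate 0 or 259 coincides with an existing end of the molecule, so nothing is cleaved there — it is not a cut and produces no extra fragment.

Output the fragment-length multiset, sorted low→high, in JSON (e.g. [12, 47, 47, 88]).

Scan for sites:
  MvoI (ACGAAC, off=0): starts [141, 228, 242] → cuts [141, 228, 242]
  WciIX (GTTTTATT, off=0): starts [14, 49, 64, 79, 93, 102, 128, 177] → cuts [14, 49, 64, 79, 93, 102, 128, 177]
  ZebIX (TTCGTA, off=0): starts [58, 87, 114, 120, 193, 200, 210, 234] → cuts [58, 87, 114, 120, 193, 200, 210, 234]
  NpsIV (GGTCCAT, off=1): starts [2, 30, 41, 150, 161] → cuts [3, 31, 42, 151, 162]

Pooled cuts: [3, 14, 31, 42, 49, 58, 64, 79, 87, 93, 102, 114, 120, 128, 141, 151, 162, 177, 193, 200, 210, 228, 234, 242]

Fragments:
  [0,3): 3 bp
  [3,14): 11 bp
  [14,31): 17 bp
  [31,42): 11 bp
  [42,49): 7 bp
  [49,58): 9 bp
  [58,64): 6 bp
  [64,79): 15 bp
  [79,87): 8 bp
  [87,93): 6 bp
  [93,102): 9 bp
  [102,114): 12 bp
  [114,120): 6 bp
  [120,128): 8 bp
  [128,141): 13 bp
  [141,151): 10 bp
  [151,162): 11 bp
  [162,177): 15 bp
  [177,193): 16 bp
  [193,200): 7 bp
  [200,210): 10 bp
  [210,228): 18 bp
  [228,234): 6 bp
  [234,242): 8 bp
  [242,259): 17 bp

[3,6,6,6,6,7,7,8,8,8,9,9,10,10,11,11,11,12,13,15,15,16,17,17,18]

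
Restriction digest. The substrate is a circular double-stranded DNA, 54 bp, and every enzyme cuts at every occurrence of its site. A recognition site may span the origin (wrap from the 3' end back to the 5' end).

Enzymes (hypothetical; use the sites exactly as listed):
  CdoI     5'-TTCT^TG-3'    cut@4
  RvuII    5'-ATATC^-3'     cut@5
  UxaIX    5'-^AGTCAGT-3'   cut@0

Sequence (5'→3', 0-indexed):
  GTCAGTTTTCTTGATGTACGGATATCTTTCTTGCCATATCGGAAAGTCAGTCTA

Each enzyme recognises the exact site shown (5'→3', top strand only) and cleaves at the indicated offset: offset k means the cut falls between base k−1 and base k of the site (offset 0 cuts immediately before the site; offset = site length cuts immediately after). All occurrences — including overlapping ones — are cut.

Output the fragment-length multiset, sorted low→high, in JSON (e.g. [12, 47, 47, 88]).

Scan for sites:
  CdoI (TTCTTG, off=4): starts [7, 27] → cuts [11, 31]
  RvuII (ATATC, off=5): starts [21, 35] → cuts [26, 40]
  UxaIX (AGTCAGT, off=0): starts [44, 53] → cuts [44, 53]

All cut coordinates (distinct, sorted): [11, 26, 31, 40, 44, 53]

Fragments:
  11→26: 15 bp
  26→31: 5 bp
  31→40: 9 bp
  40→44: 4 bp
  44→53: 9 bp
  53→11 (wrap): 54-53+11 = 12 bp

[4,5,9,9,12,15]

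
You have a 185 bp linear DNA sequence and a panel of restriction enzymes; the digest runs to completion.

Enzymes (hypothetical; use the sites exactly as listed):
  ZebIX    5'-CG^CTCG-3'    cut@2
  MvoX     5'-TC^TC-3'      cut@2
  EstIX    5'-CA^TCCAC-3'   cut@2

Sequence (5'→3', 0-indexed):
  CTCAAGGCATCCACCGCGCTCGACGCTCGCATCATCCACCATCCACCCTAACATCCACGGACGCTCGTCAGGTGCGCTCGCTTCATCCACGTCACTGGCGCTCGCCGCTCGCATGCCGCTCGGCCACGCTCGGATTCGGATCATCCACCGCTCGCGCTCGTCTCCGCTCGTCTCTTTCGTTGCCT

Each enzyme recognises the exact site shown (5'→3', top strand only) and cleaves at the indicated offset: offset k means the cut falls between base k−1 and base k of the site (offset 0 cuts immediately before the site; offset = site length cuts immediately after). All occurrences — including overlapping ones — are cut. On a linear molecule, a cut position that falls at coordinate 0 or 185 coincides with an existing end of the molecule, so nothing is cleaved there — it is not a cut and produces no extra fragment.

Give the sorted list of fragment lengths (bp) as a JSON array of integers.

[4,6,6,6,7,7,7,7,9,9,9,9,10,10,11,12,13,13,15,15]

Scan for sites:
  ZebIX CGCTCG/2: at [16, 23, 61, 74, 98, 105, 116, 126, 148, 154, 164] ⇒ [18, 25, 63, 76, 100, 107, 118, 128, 150, 156, 166]
  MvoX TCTC/2: at [160, 170] ⇒ [162, 172]
  EstIX CATCCAC/2: at [7, 32, 39, 51, 83, 141] ⇒ [9, 34, 41, 53, 85, 143]

All cut coordinates (distinct, sorted): [9, 18, 25, 34, 41, 53, 63, 76, 85, 100, 107, 118, 128, 143, 150, 156, 162, 166, 172]

Fragment lengths:
  [0,9): 9 bp
  [9,18): 9 bp
  [18,25): 7 bp
  [25,34): 9 bp
  [34,41): 7 bp
  [41,53): 12 bp
  [53,63): 10 bp
  [63,76): 13 bp
  [76,85): 9 bp
  [85,100): 15 bp
  [100,107): 7 bp
  [107,118): 11 bp
  [118,128): 10 bp
  [128,143): 15 bp
  [143,150): 7 bp
  [150,156): 6 bp
  [156,162): 6 bp
  [162,166): 4 bp
  [166,172): 6 bp
  [172,185): 13 bp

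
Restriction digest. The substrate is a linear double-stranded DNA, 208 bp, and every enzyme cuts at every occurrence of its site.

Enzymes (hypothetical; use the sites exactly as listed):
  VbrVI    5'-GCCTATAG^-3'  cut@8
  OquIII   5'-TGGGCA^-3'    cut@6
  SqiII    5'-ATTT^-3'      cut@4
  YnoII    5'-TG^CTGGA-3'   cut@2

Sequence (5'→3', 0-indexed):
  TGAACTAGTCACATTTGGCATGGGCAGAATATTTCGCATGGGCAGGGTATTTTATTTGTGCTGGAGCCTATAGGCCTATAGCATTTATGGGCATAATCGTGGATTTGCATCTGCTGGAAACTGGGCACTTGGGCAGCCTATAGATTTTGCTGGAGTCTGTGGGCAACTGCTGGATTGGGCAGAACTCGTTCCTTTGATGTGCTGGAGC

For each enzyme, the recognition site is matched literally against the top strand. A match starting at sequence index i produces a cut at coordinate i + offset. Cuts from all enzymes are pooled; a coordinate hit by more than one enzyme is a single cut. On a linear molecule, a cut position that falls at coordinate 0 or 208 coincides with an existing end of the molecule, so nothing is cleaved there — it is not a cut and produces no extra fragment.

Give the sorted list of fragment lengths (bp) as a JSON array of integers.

[2,3,4,4,5,5,7,7,7,8,8,8,8,8,10,10,12,13,13,14,16,16,20]

Scan for sites:
  VbrVI GCCTATAG/8: at [65, 73, 135] ⇒ [73, 81, 143]
  OquIII TGGGCA/6: at [20, 38, 87, 121, 129, 159, 175] ⇒ [26, 44, 93, 127, 135, 165, 181]
  SqiII ATTT/4: at [12, 30, 48, 53, 82, 102, 143] ⇒ [16, 34, 52, 57, 86, 106, 147]
  YnoII TGCTGGA/2: at [58, 111, 147, 167, 199] ⇒ [60, 113, 149, 169, 201]

Pooled cuts: [16, 26, 34, 44, 52, 57, 60, 73, 81, 86, 93, 106, 113, 127, 135, 143, 147, 149, 165, 169, 181, 201]

Fragment lengths:
  [0,16): 16 bp
  [16,26): 10 bp
  [26,34): 8 bp
  [34,44): 10 bp
  [44,52): 8 bp
  [52,57): 5 bp
  [57,60): 3 bp
  [60,73): 13 bp
  [73,81): 8 bp
  [81,86): 5 bp
  [86,93): 7 bp
  [93,106): 13 bp
  [106,113): 7 bp
  [113,127): 14 bp
  [127,135): 8 bp
  [135,143): 8 bp
  [143,147): 4 bp
  [147,149): 2 bp
  [149,165): 16 bp
  [165,169): 4 bp
  [169,181): 12 bp
  [181,201): 20 bp
  [201,208): 7 bp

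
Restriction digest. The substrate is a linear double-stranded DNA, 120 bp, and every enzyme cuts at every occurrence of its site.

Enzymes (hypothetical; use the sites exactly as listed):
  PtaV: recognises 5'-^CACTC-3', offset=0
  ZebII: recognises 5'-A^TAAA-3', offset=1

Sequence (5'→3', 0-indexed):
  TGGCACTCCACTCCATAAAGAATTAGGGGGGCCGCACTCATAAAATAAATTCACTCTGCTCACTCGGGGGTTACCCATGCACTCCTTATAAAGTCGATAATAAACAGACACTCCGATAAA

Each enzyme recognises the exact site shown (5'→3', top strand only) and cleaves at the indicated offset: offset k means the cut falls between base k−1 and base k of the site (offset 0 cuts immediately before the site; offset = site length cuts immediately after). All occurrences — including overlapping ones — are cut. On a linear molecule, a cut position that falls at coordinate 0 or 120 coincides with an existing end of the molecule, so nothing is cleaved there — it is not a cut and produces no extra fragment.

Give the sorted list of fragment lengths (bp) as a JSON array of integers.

[3,4,5,5,6,6,7,8,8,9,9,12,19,19]

Site scan:
  PtaV (CACTC, off=0): starts [3, 8, 34, 51, 60, 79, 108] → cuts [3, 8, 34, 51, 60, 79, 108]
  ZebII (ATAAA, off=1): starts [14, 39, 44, 87, 99, 115] → cuts [15, 40, 45, 88, 100, 116]

All cut coordinates (distinct, sorted): [3, 8, 15, 34, 40, 45, 51, 60, 79, 88, 100, 108, 116]

Fragment lengths:
  [0,3): 3 bp
  [3,8): 5 bp
  [8,15): 7 bp
  [15,34): 19 bp
  [34,40): 6 bp
  [40,45): 5 bp
  [45,51): 6 bp
  [51,60): 9 bp
  [60,79): 19 bp
  [79,88): 9 bp
  [88,100): 12 bp
  [100,108): 8 bp
  [108,116): 8 bp
  [116,120): 4 bp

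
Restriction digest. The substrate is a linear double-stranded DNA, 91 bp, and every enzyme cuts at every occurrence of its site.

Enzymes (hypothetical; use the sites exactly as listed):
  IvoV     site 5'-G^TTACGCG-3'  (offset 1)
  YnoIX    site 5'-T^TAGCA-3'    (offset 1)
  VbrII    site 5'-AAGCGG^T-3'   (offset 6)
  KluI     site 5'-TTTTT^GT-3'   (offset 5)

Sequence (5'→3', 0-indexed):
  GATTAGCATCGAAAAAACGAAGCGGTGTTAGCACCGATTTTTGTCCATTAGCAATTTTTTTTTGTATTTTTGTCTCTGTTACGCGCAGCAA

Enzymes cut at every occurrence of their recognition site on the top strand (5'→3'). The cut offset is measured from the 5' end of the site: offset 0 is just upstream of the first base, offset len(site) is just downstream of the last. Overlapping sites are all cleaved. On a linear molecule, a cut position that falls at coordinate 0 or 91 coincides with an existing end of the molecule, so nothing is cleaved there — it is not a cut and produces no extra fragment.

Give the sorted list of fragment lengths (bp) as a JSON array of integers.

Scan for sites:
  IvoV (GTTACGCG, off=1): starts [77] → cuts [78]
  YnoIX (TTAGCA, off=1): starts [2, 27, 47] → cuts [3, 28, 48]
  VbrII (AAGCGGT, off=6): starts [19] → cuts [25]
  KluI (TTTTTGT, off=5): starts [37, 58, 66] → cuts [42, 63, 71]

Pooled cuts: [3, 25, 28, 42, 48, 63, 71, 78]

Fragment lengths:
  [0,3): 3 bp
  [3,25): 22 bp
  [25,28): 3 bp
  [28,42): 14 bp
  [42,48): 6 bp
  [48,63): 15 bp
  [63,71): 8 bp
  [71,78): 7 bp
  [78,91): 13 bp

[3,3,6,7,8,13,14,15,22]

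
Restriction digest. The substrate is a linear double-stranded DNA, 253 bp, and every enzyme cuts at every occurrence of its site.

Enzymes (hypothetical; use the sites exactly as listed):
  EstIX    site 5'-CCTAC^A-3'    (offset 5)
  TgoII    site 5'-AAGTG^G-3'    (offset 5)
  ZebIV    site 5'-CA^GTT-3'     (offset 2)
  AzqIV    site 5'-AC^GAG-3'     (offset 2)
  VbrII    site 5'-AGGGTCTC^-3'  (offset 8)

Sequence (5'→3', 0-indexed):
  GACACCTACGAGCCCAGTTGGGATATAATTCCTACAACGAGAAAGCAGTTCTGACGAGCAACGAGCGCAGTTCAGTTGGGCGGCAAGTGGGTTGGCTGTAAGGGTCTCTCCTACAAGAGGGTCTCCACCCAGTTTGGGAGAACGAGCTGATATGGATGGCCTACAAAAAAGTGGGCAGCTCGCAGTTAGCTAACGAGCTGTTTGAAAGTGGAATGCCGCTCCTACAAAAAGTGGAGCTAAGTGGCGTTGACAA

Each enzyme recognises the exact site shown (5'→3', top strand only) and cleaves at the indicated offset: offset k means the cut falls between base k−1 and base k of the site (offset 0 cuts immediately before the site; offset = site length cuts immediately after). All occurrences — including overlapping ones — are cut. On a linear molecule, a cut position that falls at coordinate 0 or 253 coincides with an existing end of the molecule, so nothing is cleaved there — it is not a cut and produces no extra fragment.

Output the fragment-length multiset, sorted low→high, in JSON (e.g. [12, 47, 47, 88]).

Scan for sites:
  EstIX CCTACA/5: at [30, 109, 159, 220] ⇒ [35, 114, 164, 225]
  TgoII AAGTGG/5: at [84, 168, 205, 228, 238] ⇒ [89, 173, 210, 233, 243]
  ZebIV CAGTT/2: at [14, 45, 67, 72, 129, 182] ⇒ [16, 47, 69, 74, 131, 184]
  AzqIV ACGAG/2: at [7, 36, 53, 60, 141, 192] ⇒ [9, 38, 55, 62, 143, 194]
  VbrII AGGGTCTC/8: at [100, 117] ⇒ [108, 125]

Pooled cuts: [9, 16, 35, 38, 47, 55, 62, 69, 74, 89, 108, 114, 125, 131, 143, 164, 173, 184, 194, 210, 225, 233, 243]

Fragment lengths:
  [0,9): 9 bp
  [9,16): 7 bp
  [16,35): 19 bp
  [35,38): 3 bp
  [38,47): 9 bp
  [47,55): 8 bp
  [55,62): 7 bp
  [62,69): 7 bp
  [69,74): 5 bp
  [74,89): 15 bp
  [89,108): 19 bp
  [108,114): 6 bp
  [114,125): 11 bp
  [125,131): 6 bp
  [131,143): 12 bp
  [143,164): 21 bp
  [164,173): 9 bp
  [173,184): 11 bp
  [184,194): 10 bp
  [194,210): 16 bp
  [210,225): 15 bp
  [225,233): 8 bp
  [233,243): 10 bp
  [243,253): 10 bp

[3,5,6,6,7,7,7,8,8,9,9,9,10,10,10,11,11,12,15,15,16,19,19,21]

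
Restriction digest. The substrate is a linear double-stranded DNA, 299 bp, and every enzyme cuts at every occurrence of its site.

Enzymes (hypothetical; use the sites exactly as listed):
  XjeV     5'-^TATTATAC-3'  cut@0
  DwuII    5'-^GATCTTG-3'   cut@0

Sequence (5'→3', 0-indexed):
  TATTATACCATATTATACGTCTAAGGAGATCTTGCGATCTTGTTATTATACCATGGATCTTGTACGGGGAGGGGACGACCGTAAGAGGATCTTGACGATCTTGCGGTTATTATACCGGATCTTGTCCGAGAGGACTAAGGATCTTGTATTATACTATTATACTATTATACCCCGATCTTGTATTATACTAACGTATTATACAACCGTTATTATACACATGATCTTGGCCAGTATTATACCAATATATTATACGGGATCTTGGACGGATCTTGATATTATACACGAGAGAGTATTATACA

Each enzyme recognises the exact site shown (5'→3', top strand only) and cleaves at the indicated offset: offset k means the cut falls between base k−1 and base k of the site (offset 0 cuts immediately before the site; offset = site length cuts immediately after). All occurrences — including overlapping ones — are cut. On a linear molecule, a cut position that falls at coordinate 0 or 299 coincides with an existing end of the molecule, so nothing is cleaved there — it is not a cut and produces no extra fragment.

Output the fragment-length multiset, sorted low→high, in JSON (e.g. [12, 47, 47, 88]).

[7,7,8,8,8,8,8,9,9,10,10,10,11,11,11,12,12,12,13,13,14,17,17,22,32]

Scan for sites:
  XjeV (TATTATAC, off=0): starts [0, 10, 43, 107, 146, 154, 162, 180, 193, 207, 231, 244, 273, 290] → cuts [10, 43, 107, 146, 154, 162, 180, 193, 207, 231, 244, 273, 290] (position 0 is a terminus of the linear molecule — no cut)
  DwuII (GATCTTG, off=0): starts [27, 35, 55, 87, 96, 117, 139, 173, 219, 254, 265] → cuts [27, 35, 55, 87, 96, 117, 139, 173, 219, 254, 265]

Pooled cuts: [10, 27, 35, 43, 55, 87, 96, 107, 117, 139, 146, 154, 162, 173, 180, 193, 207, 219, 231, 244, 254, 265, 273, 290]

Fragment lengths:
  [0,10): 10 bp
  [10,27): 17 bp
  [27,35): 8 bp
  [35,43): 8 bp
  [43,55): 12 bp
  [55,87): 32 bp
  [87,96): 9 bp
  [96,107): 11 bp
  [107,117): 10 bp
  [117,139): 22 bp
  [139,146): 7 bp
  [146,154): 8 bp
  [154,162): 8 bp
  [162,173): 11 bp
  [173,180): 7 bp
  [180,193): 13 bp
  [193,207): 14 bp
  [207,219): 12 bp
  [219,231): 12 bp
  [231,244): 13 bp
  [244,254): 10 bp
  [254,265): 11 bp
  [265,273): 8 bp
  [273,290): 17 bp
  [290,299): 9 bp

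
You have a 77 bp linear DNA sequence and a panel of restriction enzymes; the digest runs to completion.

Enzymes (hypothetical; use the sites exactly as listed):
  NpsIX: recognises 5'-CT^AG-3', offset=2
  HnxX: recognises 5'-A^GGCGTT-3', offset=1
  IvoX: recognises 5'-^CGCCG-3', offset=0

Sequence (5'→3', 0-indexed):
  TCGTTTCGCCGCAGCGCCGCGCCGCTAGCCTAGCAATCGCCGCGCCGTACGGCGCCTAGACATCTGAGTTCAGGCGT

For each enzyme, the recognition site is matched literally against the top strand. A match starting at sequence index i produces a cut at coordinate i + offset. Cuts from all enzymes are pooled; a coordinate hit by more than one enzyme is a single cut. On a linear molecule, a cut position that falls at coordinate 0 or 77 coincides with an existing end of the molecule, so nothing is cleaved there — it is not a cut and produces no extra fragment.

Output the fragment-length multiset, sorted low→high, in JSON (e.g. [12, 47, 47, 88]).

Site scan:
  NpsIX CTAG/2: at [24, 29, 55] ⇒ [26, 31, 57]
  HnxX (AGGCGTT, off=1): no sites
  IvoX CGCCG/0: at [6, 14, 19, 37, 42] ⇒ [6, 14, 19, 37, 42]

All cut coordinates (distinct, sorted): [6, 14, 19, 26, 31, 37, 42, 57]

Fragment lengths:
  [0,6): 6 bp
  [6,14): 8 bp
  [14,19): 5 bp
  [19,26): 7 bp
  [26,31): 5 bp
  [31,37): 6 bp
  [37,42): 5 bp
  [42,57): 15 bp
  [57,77): 20 bp

[5,5,5,6,6,7,8,15,20]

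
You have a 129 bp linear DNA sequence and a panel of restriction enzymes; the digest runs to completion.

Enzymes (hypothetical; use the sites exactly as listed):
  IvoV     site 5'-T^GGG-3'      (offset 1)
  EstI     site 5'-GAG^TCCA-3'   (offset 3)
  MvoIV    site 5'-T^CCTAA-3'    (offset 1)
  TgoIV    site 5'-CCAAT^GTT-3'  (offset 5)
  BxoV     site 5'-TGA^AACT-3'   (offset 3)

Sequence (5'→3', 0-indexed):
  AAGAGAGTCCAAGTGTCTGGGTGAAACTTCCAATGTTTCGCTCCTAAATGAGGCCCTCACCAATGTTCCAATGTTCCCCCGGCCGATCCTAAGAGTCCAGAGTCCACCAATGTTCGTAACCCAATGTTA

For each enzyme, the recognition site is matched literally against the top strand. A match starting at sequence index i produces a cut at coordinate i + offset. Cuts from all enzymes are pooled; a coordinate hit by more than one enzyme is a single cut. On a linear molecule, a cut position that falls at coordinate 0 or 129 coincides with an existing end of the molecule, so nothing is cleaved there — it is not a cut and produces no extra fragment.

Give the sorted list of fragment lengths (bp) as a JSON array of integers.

[4,6,7,7,8,8,8,9,10,11,14,15,22]

Scan for sites:
  IvoV TGGG/1: at [17] ⇒ [18]
  EstI GAGTCCA/3: at [4, 92, 99] ⇒ [7, 95, 102]
  MvoIV TCCTAA/1: at [41, 86] ⇒ [42, 87]
  TgoIV CCAATGTT/5: at [29, 59, 67, 106, 120] ⇒ [34, 64, 72, 111, 125]
  BxoV TGAAACT/3: at [21] ⇒ [24]

Pooled cuts: [7, 18, 24, 34, 42, 64, 72, 87, 95, 102, 111, 125]

Fragments:
  [0,7): 7 bp
  [7,18): 11 bp
  [18,24): 6 bp
  [24,34): 10 bp
  [34,42): 8 bp
  [42,64): 22 bp
  [64,72): 8 bp
  [72,87): 15 bp
  [87,95): 8 bp
  [95,102): 7 bp
  [102,111): 9 bp
  [111,125): 14 bp
  [125,129): 4 bp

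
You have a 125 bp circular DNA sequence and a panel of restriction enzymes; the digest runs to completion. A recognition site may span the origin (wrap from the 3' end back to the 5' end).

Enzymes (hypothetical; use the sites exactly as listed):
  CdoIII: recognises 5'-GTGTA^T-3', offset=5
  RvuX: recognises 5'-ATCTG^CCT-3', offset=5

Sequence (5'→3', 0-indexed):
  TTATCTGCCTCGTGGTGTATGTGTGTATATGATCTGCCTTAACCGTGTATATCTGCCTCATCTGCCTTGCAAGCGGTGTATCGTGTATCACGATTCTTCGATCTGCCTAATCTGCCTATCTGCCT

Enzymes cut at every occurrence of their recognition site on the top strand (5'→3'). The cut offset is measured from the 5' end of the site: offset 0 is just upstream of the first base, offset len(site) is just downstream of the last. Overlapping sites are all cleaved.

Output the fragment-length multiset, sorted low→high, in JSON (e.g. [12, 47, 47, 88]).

Scan for sites:
  CdoIII GTGTAT/5: at [14, 22, 44, 75, 82] ⇒ [19, 27, 49, 80, 87]
  RvuX ATCTGCCT/5: at [2, 31, 50, 59, 100, 109, 117] ⇒ [7, 36, 55, 64, 105, 114, 122]

All cut coordinates (distinct, sorted): [7, 19, 27, 36, 49, 55, 64, 80, 87, 105, 114, 122]

Fragment lengths:
  7→19: 12 bp
  19→27: 8 bp
  27→36: 9 bp
  36→49: 13 bp
  49→55: 6 bp
  55→64: 9 bp
  64→80: 16 bp
  80→87: 7 bp
  87→105: 18 bp
  105→114: 9 bp
  114→122: 8 bp
  122→7 (wrap): 125-122+7 = 10 bp

[6,7,8,8,9,9,9,10,12,13,16,18]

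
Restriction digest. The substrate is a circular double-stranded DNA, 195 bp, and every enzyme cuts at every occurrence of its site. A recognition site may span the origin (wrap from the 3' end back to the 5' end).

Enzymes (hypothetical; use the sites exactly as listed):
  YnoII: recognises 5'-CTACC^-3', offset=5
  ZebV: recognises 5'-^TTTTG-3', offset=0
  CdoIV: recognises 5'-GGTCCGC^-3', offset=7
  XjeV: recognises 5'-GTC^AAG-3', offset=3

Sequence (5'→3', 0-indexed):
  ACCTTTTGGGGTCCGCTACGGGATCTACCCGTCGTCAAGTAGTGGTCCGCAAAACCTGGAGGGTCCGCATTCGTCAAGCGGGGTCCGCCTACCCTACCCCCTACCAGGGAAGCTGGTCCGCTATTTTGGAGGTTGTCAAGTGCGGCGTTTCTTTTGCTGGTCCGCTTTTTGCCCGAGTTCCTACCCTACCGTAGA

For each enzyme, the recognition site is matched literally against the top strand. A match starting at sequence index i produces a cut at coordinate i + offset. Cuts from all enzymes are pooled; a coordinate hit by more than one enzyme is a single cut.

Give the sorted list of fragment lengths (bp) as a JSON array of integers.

[1,2,5,5,5,7,7,7,8,13,13,13,14,14,14,14,16,18,19]

Per-enzyme occurrences:
  YnoII (CTACC, off=5): starts [24, 88, 93, 100, 180, 185] → cuts [29, 93, 98, 105, 185, 190]
  ZebV (TTTTG, off=0): starts [3, 123, 151, 166] → cuts [3, 123, 151, 166]
  CdoIV (GGTCCGC, off=7): starts [9, 43, 61, 81, 114, 158] → cuts [16, 50, 68, 88, 121, 165]
  XjeV (GTCAAG, off=3): starts [33, 72, 134] → cuts [36, 75, 137]

All cut coordinates (distinct, sorted): [3, 16, 29, 36, 50, 68, 75, 88, 93, 98, 105, 121, 123, 137, 151, 165, 166, 185, 190]

Fragment lengths:
  3→16: 13 bp
  16→29: 13 bp
  29→36: 7 bp
  36→50: 14 bp
  50→68: 18 bp
  68→75: 7 bp
  75→88: 13 bp
  88→93: 5 bp
  93→98: 5 bp
  98→105: 7 bp
  105→121: 16 bp
  121→123: 2 bp
  123→137: 14 bp
  137→151: 14 bp
  151→165: 14 bp
  165→166: 1 bp
  166→185: 19 bp
  185→190: 5 bp
  190→3 (wrap): 195-190+3 = 8 bp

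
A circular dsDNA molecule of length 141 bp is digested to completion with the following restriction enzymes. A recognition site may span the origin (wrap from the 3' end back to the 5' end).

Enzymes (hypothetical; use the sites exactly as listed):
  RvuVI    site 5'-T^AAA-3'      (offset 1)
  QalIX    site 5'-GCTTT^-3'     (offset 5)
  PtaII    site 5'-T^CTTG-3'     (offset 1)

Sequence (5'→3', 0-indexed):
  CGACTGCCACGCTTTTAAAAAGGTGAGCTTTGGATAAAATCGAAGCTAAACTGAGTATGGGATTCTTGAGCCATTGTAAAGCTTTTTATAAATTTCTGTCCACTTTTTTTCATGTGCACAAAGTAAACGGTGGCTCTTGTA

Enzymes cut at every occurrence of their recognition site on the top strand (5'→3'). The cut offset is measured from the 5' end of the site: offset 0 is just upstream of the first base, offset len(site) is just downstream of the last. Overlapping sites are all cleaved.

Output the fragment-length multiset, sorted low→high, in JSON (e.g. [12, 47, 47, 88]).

Per-enzyme occurrences:
  RvuVI TAAA/1: at [15, 34, 46, 76, 88, 123] ⇒ [16, 35, 47, 77, 89, 124]
  QalIX GCTTT/5: at [10, 26, 80] ⇒ [15, 31, 85]
  PtaII TCTTG/1: at [63, 134] ⇒ [64, 135]

All cut coordinates (distinct, sorted): [15, 16, 31, 35, 47, 64, 77, 85, 89, 124, 135]

Fragment lengths:
  15→16: 1 bp
  16→31: 15 bp
  31→35: 4 bp
  35→47: 12 bp
  47→64: 17 bp
  64→77: 13 bp
  77→85: 8 bp
  85→89: 4 bp
  89→124: 35 bp
  124→135: 11 bp
  135→15 (wrap): 141-135+15 = 21 bp

[1,4,4,8,11,12,13,15,17,21,35]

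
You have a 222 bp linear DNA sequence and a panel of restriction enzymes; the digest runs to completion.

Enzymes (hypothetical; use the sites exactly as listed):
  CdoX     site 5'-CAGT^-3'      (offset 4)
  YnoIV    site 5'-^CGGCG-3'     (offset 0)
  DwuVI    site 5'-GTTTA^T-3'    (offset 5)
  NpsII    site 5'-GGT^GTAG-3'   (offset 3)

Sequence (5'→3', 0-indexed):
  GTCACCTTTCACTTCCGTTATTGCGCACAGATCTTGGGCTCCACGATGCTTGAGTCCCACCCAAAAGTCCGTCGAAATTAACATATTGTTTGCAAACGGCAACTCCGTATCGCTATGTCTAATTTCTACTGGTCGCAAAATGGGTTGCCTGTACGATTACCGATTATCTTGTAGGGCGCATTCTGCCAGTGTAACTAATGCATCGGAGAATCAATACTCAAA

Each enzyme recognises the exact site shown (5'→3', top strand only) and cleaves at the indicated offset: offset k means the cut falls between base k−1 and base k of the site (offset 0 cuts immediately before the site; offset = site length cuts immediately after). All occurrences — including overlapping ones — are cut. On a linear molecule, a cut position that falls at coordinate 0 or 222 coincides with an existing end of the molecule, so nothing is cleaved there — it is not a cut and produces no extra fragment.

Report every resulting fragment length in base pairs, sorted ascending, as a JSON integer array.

Scan for sites:
  CdoX (CAGT, off=4): starts [186] → cuts [190]
  YnoIV (CGGCG, off=0): no sites
  DwuVI (GTTTAT, off=5): no sites
  NpsII (GGTGTAG, off=3): no sites

All cut coordinates (distinct, sorted): [190]

Fragments:
  [0,190): 190 bp
  [190,222): 32 bp

[32,190]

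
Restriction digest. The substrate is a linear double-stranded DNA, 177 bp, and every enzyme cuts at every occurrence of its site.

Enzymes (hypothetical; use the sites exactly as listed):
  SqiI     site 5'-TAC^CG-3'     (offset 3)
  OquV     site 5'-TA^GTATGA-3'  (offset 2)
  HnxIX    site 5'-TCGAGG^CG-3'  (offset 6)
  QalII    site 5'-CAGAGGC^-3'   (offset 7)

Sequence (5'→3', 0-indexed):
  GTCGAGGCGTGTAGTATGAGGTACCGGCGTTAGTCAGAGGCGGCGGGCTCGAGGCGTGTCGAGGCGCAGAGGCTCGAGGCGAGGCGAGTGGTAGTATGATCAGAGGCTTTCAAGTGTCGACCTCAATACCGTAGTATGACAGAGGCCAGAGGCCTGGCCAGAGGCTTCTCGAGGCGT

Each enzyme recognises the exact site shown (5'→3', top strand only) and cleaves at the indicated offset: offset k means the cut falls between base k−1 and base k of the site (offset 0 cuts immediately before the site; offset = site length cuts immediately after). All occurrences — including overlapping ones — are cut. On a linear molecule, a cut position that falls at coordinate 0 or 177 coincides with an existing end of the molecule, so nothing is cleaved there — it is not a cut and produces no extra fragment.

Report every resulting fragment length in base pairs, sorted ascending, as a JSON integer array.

Per-enzyme occurrences:
  SqiI TACCG/3: at [21, 126] ⇒ [24, 129]
  OquV TAGTATGA/2: at [11, 91, 131] ⇒ [13, 93, 133]
  HnxIX TCGAGGCG/6: at [1, 48, 58, 73, 168] ⇒ [7, 54, 64, 79, 174]
  QalII CAGAGGC/7: at [34, 66, 100, 139, 146, 158] ⇒ [41, 73, 107, 146, 153, 165]

All cut coordinates (distinct, sorted): [7, 13, 24, 41, 54, 64, 73, 79, 93, 107, 129, 133, 146, 153, 165, 174]

Fragment lengths:
  [0,7): 7 bp
  [7,13): 6 bp
  [13,24): 11 bp
  [24,41): 17 bp
  [41,54): 13 bp
  [54,64): 10 bp
  [64,73): 9 bp
  [73,79): 6 bp
  [79,93): 14 bp
  [93,107): 14 bp
  [107,129): 22 bp
  [129,133): 4 bp
  [133,146): 13 bp
  [146,153): 7 bp
  [153,165): 12 bp
  [165,174): 9 bp
  [174,177): 3 bp

[3,4,6,6,7,7,9,9,10,11,12,13,13,14,14,17,22]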